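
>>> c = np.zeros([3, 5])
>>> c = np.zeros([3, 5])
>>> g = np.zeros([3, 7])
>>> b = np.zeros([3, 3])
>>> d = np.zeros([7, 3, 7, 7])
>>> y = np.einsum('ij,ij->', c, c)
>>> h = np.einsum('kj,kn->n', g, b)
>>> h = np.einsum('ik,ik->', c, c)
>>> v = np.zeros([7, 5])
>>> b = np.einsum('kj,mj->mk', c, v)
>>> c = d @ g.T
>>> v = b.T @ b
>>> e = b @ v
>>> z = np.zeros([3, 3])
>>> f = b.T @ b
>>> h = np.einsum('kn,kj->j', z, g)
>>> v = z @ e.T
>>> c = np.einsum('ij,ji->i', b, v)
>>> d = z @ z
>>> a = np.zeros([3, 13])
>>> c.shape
(7,)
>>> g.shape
(3, 7)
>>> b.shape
(7, 3)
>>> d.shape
(3, 3)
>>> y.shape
()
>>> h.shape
(7,)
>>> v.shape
(3, 7)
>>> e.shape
(7, 3)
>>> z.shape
(3, 3)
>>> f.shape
(3, 3)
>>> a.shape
(3, 13)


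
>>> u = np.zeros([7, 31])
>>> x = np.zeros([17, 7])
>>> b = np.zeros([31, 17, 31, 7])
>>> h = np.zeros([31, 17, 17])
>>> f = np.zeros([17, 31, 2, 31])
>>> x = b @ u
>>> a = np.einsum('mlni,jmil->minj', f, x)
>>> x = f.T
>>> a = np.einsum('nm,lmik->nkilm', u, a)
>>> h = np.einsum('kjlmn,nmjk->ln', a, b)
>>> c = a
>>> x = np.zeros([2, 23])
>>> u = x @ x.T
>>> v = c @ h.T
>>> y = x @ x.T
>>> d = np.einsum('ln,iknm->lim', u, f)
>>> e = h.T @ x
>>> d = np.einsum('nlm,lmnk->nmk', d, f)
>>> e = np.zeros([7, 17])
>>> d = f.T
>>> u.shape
(2, 2)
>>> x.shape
(2, 23)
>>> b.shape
(31, 17, 31, 7)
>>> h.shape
(2, 31)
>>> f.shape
(17, 31, 2, 31)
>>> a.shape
(7, 31, 2, 17, 31)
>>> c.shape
(7, 31, 2, 17, 31)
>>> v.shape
(7, 31, 2, 17, 2)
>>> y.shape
(2, 2)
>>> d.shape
(31, 2, 31, 17)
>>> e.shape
(7, 17)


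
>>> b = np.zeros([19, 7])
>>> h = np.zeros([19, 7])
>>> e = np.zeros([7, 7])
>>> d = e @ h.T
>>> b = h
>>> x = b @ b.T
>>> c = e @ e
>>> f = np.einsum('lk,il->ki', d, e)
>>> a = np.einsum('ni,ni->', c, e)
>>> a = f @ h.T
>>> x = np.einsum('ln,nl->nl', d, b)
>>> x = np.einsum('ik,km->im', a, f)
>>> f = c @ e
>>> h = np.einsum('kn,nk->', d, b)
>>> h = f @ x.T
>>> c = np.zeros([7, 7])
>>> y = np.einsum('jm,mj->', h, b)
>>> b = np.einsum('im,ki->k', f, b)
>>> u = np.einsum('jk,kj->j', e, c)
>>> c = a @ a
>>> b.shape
(19,)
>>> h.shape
(7, 19)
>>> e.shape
(7, 7)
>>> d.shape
(7, 19)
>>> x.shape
(19, 7)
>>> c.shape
(19, 19)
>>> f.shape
(7, 7)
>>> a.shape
(19, 19)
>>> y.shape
()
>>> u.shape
(7,)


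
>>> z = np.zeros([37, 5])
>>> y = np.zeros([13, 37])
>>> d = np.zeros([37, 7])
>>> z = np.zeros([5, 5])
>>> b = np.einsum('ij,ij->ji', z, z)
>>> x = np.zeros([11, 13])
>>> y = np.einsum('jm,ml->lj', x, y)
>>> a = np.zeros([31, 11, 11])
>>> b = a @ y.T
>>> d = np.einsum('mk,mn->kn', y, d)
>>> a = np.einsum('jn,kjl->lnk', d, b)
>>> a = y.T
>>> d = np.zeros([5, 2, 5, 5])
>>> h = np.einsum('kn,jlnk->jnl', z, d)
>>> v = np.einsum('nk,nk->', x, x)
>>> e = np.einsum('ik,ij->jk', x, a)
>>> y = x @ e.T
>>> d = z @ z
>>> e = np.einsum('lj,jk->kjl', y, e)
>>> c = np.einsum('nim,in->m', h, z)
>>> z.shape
(5, 5)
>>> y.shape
(11, 37)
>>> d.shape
(5, 5)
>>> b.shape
(31, 11, 37)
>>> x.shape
(11, 13)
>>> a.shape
(11, 37)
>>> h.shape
(5, 5, 2)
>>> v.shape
()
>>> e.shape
(13, 37, 11)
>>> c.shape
(2,)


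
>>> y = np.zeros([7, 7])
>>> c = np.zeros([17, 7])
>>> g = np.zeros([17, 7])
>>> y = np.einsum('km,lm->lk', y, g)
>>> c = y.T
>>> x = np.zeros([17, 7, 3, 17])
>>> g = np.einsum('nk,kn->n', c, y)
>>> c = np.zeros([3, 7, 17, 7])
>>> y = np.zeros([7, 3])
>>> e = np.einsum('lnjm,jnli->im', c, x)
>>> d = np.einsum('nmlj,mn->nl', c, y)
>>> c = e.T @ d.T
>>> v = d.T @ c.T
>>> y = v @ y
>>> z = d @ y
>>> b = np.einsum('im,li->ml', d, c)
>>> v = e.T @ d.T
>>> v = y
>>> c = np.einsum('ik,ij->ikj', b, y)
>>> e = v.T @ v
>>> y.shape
(17, 3)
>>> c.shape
(17, 7, 3)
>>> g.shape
(7,)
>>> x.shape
(17, 7, 3, 17)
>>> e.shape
(3, 3)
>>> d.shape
(3, 17)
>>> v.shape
(17, 3)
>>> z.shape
(3, 3)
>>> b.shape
(17, 7)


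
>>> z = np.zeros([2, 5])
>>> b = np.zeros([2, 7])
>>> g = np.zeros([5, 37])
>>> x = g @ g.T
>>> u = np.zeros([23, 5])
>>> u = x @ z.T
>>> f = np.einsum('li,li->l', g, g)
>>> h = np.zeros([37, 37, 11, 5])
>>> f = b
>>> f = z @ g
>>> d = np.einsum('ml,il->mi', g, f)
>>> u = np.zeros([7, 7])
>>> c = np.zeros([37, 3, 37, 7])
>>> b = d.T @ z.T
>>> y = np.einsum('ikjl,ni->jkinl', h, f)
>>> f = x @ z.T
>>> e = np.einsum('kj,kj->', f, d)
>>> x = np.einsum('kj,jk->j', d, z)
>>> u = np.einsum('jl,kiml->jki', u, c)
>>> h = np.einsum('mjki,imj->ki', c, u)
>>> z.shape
(2, 5)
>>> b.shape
(2, 2)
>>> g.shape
(5, 37)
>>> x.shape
(2,)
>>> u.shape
(7, 37, 3)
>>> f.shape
(5, 2)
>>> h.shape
(37, 7)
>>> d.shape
(5, 2)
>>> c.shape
(37, 3, 37, 7)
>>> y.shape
(11, 37, 37, 2, 5)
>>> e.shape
()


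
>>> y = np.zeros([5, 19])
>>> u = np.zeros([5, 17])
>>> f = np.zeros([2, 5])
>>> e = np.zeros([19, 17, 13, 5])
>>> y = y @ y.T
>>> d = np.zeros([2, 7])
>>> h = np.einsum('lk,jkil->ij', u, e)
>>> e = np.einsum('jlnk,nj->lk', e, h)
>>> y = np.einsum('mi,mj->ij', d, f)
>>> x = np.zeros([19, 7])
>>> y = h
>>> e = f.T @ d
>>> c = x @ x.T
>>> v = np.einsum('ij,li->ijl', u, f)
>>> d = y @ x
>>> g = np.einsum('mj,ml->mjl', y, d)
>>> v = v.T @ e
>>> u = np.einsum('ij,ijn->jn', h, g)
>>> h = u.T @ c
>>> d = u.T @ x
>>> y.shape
(13, 19)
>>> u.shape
(19, 7)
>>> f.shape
(2, 5)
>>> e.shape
(5, 7)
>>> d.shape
(7, 7)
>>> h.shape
(7, 19)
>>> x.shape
(19, 7)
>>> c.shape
(19, 19)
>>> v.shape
(2, 17, 7)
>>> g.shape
(13, 19, 7)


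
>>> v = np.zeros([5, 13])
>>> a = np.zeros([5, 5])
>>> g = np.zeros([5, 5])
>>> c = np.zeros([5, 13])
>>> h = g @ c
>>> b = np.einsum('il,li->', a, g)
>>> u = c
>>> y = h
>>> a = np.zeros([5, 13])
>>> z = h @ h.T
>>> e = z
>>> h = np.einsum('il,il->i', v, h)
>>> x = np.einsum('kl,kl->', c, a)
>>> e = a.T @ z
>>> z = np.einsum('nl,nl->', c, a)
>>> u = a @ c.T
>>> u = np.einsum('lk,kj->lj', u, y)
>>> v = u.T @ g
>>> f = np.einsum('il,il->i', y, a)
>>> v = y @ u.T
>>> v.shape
(5, 5)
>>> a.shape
(5, 13)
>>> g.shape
(5, 5)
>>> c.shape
(5, 13)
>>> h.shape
(5,)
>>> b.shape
()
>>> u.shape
(5, 13)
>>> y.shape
(5, 13)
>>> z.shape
()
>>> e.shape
(13, 5)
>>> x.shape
()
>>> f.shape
(5,)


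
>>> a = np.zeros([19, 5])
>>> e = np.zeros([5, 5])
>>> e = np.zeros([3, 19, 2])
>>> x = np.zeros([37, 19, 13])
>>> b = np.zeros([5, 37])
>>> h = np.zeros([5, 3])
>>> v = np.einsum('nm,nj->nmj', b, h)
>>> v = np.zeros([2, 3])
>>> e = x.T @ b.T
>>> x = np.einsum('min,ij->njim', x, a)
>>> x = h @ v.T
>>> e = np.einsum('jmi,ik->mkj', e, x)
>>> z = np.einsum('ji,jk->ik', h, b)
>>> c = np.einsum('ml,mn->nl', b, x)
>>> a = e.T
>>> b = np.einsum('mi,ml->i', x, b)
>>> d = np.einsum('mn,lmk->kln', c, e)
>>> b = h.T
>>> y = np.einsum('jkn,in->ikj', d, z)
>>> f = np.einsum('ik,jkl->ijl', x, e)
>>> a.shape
(13, 2, 19)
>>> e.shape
(19, 2, 13)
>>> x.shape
(5, 2)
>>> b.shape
(3, 5)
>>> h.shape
(5, 3)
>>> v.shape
(2, 3)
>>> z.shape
(3, 37)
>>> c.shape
(2, 37)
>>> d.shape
(13, 19, 37)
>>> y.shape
(3, 19, 13)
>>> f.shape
(5, 19, 13)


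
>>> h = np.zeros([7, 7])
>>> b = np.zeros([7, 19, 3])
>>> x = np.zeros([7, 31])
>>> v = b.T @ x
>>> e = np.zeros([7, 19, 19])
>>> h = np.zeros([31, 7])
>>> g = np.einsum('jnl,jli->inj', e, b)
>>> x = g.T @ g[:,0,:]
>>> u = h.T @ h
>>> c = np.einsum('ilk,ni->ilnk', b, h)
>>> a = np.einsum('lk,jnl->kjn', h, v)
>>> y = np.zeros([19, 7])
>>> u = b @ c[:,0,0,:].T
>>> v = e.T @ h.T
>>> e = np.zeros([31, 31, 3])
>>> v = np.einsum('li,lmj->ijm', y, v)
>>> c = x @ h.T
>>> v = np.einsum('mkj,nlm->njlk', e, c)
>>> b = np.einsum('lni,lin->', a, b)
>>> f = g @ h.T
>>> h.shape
(31, 7)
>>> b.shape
()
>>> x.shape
(7, 19, 7)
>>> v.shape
(7, 3, 19, 31)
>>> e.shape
(31, 31, 3)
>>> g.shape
(3, 19, 7)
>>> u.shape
(7, 19, 7)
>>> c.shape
(7, 19, 31)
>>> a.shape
(7, 3, 19)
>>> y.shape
(19, 7)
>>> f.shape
(3, 19, 31)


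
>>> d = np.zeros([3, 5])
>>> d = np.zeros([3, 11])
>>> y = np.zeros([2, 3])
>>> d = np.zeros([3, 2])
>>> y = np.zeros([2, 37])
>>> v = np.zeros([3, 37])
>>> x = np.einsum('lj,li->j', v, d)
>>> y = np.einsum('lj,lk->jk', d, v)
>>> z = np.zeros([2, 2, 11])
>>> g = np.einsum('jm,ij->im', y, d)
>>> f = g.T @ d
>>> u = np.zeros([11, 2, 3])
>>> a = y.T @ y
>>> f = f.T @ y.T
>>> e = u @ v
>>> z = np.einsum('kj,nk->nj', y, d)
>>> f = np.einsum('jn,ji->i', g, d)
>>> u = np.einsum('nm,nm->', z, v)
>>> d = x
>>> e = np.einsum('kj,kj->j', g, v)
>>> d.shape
(37,)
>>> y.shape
(2, 37)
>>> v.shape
(3, 37)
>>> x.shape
(37,)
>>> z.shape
(3, 37)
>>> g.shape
(3, 37)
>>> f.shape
(2,)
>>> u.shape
()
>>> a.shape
(37, 37)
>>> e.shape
(37,)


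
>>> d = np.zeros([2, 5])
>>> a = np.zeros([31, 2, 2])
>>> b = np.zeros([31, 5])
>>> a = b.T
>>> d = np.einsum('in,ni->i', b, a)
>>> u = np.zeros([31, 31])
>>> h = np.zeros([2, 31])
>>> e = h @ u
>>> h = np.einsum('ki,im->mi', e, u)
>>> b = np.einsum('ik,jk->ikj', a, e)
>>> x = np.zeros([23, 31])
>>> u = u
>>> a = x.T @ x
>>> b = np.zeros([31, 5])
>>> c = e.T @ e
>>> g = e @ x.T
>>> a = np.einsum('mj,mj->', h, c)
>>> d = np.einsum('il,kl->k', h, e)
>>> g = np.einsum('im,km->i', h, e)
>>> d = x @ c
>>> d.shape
(23, 31)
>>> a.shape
()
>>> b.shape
(31, 5)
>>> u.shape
(31, 31)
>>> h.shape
(31, 31)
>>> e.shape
(2, 31)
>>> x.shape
(23, 31)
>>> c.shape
(31, 31)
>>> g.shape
(31,)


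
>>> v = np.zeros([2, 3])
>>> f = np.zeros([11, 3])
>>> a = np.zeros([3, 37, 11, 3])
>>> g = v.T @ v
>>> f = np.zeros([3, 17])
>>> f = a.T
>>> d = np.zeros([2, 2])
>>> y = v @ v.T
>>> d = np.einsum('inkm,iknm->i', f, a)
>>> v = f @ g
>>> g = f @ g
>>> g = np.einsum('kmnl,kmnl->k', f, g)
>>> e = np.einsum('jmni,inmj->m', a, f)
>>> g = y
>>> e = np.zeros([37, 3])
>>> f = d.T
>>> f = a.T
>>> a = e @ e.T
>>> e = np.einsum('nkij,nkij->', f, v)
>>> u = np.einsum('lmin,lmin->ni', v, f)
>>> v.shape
(3, 11, 37, 3)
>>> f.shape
(3, 11, 37, 3)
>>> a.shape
(37, 37)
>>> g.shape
(2, 2)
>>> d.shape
(3,)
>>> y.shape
(2, 2)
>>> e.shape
()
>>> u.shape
(3, 37)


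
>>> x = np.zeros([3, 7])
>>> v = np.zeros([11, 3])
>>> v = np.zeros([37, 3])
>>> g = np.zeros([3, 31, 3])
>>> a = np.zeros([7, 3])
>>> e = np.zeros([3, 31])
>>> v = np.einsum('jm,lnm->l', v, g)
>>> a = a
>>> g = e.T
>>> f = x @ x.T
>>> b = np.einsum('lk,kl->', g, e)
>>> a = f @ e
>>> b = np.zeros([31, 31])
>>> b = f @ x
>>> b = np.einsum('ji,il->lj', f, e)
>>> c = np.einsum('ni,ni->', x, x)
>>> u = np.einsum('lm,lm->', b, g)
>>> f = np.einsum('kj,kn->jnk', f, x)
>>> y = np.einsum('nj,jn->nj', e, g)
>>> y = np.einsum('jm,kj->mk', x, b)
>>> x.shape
(3, 7)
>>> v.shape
(3,)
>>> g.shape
(31, 3)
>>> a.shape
(3, 31)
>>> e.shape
(3, 31)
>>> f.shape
(3, 7, 3)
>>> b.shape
(31, 3)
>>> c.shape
()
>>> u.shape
()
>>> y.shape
(7, 31)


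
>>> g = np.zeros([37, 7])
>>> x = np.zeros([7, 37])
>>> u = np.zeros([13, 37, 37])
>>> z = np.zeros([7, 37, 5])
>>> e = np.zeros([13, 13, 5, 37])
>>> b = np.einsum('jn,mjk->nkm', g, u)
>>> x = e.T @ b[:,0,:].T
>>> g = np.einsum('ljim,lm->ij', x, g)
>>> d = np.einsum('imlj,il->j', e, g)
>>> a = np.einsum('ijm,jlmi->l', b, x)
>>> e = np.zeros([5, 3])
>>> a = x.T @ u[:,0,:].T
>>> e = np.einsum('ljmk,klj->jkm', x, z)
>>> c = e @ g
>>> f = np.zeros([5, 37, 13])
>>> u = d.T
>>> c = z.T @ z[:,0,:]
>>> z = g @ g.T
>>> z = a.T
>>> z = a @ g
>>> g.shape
(13, 5)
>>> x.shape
(37, 5, 13, 7)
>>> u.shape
(37,)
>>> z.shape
(7, 13, 5, 5)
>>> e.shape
(5, 7, 13)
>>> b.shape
(7, 37, 13)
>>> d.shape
(37,)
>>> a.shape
(7, 13, 5, 13)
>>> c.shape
(5, 37, 5)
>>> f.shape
(5, 37, 13)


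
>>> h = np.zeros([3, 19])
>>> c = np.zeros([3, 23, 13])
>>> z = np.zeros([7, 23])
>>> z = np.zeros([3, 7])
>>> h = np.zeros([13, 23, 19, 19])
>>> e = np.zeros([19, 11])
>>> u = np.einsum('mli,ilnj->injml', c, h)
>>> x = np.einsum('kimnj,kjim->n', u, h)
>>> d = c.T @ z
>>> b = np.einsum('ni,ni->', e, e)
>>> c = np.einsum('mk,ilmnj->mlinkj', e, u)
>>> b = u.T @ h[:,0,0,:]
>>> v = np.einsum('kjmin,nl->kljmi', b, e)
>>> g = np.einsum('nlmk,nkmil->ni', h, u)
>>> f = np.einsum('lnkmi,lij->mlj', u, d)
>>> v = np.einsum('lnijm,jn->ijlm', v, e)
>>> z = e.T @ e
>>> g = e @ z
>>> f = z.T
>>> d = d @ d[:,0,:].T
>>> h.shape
(13, 23, 19, 19)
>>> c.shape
(19, 19, 13, 3, 11, 23)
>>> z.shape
(11, 11)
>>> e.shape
(19, 11)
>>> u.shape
(13, 19, 19, 3, 23)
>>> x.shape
(3,)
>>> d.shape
(13, 23, 13)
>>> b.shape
(23, 3, 19, 19, 19)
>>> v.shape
(3, 19, 23, 19)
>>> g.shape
(19, 11)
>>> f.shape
(11, 11)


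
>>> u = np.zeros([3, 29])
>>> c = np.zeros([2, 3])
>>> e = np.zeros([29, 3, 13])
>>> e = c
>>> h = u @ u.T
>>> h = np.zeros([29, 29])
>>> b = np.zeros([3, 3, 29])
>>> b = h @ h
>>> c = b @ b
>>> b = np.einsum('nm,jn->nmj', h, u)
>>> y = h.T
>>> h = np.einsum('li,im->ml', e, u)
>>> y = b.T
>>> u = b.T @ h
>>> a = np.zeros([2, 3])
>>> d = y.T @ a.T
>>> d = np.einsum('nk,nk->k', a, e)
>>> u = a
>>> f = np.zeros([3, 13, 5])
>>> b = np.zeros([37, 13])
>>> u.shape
(2, 3)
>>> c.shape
(29, 29)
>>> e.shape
(2, 3)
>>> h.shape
(29, 2)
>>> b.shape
(37, 13)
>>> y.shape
(3, 29, 29)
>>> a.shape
(2, 3)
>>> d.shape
(3,)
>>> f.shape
(3, 13, 5)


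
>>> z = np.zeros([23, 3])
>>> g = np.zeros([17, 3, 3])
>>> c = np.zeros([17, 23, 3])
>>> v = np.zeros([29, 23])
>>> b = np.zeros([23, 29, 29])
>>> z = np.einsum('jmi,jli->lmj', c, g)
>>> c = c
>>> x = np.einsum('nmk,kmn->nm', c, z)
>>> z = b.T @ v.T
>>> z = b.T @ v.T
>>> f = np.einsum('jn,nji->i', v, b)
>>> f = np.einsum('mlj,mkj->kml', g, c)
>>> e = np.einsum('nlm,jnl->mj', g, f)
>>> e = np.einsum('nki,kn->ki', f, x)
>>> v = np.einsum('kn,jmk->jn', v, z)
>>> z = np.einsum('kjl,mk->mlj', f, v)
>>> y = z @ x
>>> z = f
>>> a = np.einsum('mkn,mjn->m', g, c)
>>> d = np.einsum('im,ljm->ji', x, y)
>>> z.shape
(23, 17, 3)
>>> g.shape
(17, 3, 3)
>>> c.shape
(17, 23, 3)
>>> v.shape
(29, 23)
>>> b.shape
(23, 29, 29)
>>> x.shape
(17, 23)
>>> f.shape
(23, 17, 3)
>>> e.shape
(17, 3)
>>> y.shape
(29, 3, 23)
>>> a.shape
(17,)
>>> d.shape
(3, 17)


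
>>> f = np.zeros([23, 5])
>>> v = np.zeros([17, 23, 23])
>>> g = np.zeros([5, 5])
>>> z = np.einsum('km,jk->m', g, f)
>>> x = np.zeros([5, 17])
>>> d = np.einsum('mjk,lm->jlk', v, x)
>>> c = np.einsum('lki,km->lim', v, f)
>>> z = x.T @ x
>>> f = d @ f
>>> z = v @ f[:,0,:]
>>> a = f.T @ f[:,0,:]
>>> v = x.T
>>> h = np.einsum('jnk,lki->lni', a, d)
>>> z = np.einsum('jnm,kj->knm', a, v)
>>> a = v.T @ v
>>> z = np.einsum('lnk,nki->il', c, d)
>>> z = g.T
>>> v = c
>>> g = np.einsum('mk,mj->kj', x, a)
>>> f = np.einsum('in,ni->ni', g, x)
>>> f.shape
(5, 17)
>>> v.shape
(17, 23, 5)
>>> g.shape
(17, 5)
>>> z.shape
(5, 5)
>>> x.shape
(5, 17)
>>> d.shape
(23, 5, 23)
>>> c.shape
(17, 23, 5)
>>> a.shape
(5, 5)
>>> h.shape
(23, 5, 23)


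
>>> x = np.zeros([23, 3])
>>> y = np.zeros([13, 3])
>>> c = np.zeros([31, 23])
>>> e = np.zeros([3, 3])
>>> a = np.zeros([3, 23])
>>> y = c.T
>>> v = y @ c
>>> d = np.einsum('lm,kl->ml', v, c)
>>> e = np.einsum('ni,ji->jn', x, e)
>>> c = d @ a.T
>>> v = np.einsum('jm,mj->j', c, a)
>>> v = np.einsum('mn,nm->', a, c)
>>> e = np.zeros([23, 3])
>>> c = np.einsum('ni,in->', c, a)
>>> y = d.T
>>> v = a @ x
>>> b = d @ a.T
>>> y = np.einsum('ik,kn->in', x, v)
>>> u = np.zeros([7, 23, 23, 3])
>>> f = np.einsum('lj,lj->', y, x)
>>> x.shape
(23, 3)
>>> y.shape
(23, 3)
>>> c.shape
()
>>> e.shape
(23, 3)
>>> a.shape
(3, 23)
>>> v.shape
(3, 3)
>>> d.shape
(23, 23)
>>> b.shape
(23, 3)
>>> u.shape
(7, 23, 23, 3)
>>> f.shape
()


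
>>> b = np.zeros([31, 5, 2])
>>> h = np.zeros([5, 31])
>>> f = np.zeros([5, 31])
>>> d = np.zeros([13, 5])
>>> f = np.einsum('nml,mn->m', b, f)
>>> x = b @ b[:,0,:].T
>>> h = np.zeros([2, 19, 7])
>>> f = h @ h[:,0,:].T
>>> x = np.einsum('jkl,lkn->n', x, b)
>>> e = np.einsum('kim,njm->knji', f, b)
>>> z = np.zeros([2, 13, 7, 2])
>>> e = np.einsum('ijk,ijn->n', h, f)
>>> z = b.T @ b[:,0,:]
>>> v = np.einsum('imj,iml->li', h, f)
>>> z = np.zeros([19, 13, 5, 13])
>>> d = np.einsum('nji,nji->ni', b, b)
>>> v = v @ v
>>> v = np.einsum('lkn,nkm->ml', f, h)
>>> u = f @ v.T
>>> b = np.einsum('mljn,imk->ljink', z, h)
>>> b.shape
(13, 5, 2, 13, 7)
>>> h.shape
(2, 19, 7)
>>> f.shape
(2, 19, 2)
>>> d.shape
(31, 2)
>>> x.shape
(2,)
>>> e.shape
(2,)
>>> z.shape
(19, 13, 5, 13)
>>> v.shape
(7, 2)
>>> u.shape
(2, 19, 7)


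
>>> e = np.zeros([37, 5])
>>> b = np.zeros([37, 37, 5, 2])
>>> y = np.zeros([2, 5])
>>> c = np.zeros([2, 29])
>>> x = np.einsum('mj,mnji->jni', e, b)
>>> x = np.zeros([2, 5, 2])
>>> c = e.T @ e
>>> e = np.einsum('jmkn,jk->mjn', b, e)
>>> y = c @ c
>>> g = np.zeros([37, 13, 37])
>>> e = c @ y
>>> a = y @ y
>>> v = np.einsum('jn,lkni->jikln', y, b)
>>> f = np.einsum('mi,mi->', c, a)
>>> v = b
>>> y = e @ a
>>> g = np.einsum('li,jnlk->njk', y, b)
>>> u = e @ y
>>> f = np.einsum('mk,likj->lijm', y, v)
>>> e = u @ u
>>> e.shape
(5, 5)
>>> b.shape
(37, 37, 5, 2)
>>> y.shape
(5, 5)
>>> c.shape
(5, 5)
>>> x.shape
(2, 5, 2)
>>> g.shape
(37, 37, 2)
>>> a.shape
(5, 5)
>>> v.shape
(37, 37, 5, 2)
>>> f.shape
(37, 37, 2, 5)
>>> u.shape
(5, 5)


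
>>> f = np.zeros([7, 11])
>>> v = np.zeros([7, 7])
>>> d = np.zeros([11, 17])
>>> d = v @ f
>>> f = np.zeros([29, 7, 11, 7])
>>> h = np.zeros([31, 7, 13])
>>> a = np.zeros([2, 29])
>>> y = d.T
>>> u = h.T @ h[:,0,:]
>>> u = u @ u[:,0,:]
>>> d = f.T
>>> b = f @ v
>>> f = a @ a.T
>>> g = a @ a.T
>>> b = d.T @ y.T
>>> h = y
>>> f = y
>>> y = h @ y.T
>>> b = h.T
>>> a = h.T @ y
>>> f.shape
(11, 7)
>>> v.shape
(7, 7)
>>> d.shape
(7, 11, 7, 29)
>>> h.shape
(11, 7)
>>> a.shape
(7, 11)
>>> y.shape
(11, 11)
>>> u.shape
(13, 7, 13)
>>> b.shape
(7, 11)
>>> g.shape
(2, 2)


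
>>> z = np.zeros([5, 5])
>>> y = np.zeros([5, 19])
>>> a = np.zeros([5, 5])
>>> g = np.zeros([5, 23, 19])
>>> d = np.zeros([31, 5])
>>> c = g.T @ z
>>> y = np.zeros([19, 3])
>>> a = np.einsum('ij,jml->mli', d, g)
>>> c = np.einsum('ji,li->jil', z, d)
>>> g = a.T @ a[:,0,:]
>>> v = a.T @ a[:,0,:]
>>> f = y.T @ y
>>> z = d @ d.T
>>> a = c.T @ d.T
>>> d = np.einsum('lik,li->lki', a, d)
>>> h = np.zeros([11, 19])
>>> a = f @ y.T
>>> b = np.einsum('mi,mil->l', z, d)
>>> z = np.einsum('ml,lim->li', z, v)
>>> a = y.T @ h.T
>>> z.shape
(31, 19)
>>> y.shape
(19, 3)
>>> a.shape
(3, 11)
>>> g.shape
(31, 19, 31)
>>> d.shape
(31, 31, 5)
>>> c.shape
(5, 5, 31)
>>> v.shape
(31, 19, 31)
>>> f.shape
(3, 3)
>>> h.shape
(11, 19)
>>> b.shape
(5,)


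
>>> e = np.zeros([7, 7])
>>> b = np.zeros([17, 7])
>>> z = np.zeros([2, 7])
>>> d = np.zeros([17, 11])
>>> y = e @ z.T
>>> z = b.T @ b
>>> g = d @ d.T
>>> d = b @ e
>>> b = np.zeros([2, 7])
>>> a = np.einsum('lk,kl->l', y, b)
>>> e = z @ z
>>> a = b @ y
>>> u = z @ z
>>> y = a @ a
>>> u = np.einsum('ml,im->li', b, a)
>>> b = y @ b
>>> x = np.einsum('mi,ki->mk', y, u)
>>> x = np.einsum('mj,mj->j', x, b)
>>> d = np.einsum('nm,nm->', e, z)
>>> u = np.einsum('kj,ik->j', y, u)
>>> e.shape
(7, 7)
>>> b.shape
(2, 7)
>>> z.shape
(7, 7)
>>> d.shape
()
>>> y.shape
(2, 2)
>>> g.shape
(17, 17)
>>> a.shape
(2, 2)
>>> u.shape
(2,)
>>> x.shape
(7,)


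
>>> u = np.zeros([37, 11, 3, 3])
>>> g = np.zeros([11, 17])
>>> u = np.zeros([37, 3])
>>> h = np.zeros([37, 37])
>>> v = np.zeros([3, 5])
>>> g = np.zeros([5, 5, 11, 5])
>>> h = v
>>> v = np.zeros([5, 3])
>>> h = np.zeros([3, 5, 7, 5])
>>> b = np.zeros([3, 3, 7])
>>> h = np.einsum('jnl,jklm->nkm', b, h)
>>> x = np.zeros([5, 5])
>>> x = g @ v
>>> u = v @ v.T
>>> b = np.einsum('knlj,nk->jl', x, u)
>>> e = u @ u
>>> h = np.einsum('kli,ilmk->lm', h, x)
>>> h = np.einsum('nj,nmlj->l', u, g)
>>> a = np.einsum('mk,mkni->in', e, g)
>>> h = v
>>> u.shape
(5, 5)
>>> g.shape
(5, 5, 11, 5)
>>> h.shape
(5, 3)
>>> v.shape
(5, 3)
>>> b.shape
(3, 11)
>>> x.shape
(5, 5, 11, 3)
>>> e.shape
(5, 5)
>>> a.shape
(5, 11)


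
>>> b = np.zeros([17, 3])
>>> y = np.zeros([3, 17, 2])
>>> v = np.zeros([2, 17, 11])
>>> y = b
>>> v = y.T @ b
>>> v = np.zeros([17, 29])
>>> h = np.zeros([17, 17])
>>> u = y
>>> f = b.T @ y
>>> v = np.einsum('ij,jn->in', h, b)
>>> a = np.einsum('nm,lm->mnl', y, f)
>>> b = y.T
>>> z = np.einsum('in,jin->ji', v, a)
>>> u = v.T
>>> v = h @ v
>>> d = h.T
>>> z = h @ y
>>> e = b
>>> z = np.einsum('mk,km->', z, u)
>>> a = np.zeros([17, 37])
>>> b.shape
(3, 17)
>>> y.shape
(17, 3)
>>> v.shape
(17, 3)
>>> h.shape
(17, 17)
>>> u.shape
(3, 17)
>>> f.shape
(3, 3)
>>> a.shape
(17, 37)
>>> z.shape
()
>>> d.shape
(17, 17)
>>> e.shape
(3, 17)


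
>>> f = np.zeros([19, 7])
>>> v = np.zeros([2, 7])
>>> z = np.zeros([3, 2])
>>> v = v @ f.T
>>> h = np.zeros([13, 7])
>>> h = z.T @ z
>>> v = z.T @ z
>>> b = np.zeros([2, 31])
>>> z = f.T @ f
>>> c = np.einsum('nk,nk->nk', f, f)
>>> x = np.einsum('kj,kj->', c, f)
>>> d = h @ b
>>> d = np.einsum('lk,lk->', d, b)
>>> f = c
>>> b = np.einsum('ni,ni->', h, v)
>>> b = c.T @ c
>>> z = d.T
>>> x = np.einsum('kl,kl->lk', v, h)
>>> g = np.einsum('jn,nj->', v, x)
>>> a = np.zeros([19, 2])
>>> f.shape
(19, 7)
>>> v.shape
(2, 2)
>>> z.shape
()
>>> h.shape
(2, 2)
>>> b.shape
(7, 7)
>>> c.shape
(19, 7)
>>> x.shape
(2, 2)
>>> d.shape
()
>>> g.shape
()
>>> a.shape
(19, 2)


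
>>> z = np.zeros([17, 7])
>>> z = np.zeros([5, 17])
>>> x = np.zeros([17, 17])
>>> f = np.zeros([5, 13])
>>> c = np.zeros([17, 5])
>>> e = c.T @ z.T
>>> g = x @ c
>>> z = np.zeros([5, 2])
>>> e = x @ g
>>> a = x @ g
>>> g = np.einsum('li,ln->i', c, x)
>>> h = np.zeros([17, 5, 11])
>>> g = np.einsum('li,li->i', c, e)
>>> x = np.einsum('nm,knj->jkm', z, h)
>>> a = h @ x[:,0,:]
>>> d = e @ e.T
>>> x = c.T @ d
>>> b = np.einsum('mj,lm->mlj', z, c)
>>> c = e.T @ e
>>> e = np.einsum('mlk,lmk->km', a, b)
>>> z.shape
(5, 2)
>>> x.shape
(5, 17)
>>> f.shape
(5, 13)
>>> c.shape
(5, 5)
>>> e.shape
(2, 17)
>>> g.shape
(5,)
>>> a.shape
(17, 5, 2)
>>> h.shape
(17, 5, 11)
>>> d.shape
(17, 17)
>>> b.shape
(5, 17, 2)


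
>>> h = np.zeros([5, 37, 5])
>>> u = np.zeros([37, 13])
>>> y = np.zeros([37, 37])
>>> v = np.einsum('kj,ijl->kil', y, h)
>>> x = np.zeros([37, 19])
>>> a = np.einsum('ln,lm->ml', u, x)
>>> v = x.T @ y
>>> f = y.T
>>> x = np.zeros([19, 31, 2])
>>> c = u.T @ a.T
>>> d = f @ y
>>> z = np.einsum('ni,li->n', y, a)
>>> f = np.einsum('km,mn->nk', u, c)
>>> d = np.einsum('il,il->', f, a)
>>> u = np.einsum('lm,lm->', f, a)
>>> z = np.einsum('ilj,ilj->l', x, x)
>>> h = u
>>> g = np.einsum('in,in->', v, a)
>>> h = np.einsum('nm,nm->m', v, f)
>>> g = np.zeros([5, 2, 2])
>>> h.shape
(37,)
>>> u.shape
()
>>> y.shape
(37, 37)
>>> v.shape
(19, 37)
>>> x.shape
(19, 31, 2)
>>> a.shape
(19, 37)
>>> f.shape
(19, 37)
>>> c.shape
(13, 19)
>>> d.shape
()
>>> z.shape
(31,)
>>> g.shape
(5, 2, 2)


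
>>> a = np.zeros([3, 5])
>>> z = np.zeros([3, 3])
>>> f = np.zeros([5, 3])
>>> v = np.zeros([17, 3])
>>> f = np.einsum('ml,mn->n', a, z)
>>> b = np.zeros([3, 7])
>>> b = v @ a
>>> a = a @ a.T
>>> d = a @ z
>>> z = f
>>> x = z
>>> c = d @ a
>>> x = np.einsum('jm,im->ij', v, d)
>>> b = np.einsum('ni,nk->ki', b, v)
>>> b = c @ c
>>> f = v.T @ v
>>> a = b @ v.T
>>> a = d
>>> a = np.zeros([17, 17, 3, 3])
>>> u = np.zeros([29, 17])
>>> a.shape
(17, 17, 3, 3)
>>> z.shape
(3,)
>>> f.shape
(3, 3)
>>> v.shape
(17, 3)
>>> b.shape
(3, 3)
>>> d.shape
(3, 3)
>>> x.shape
(3, 17)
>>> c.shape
(3, 3)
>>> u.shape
(29, 17)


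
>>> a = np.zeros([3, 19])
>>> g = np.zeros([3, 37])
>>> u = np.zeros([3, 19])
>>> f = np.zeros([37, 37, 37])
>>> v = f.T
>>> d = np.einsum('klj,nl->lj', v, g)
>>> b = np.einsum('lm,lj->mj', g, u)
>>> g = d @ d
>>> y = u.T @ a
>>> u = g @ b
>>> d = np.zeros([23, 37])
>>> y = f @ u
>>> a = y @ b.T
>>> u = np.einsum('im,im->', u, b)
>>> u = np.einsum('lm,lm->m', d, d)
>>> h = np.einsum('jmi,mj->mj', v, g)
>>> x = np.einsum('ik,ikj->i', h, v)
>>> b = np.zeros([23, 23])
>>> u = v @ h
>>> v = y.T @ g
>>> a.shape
(37, 37, 37)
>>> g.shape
(37, 37)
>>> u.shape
(37, 37, 37)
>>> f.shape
(37, 37, 37)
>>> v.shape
(19, 37, 37)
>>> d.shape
(23, 37)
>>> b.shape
(23, 23)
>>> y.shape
(37, 37, 19)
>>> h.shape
(37, 37)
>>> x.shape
(37,)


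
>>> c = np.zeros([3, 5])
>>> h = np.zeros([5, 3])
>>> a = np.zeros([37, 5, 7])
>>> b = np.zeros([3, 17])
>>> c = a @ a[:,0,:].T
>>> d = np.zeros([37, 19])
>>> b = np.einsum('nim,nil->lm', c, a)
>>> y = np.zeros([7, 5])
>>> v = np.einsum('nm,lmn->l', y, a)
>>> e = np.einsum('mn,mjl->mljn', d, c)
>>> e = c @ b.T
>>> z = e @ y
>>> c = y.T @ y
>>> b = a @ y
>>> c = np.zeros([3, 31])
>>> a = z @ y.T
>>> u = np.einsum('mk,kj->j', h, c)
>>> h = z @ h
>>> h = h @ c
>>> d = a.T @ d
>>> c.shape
(3, 31)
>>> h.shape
(37, 5, 31)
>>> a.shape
(37, 5, 7)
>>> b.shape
(37, 5, 5)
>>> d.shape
(7, 5, 19)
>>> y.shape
(7, 5)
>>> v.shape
(37,)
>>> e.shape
(37, 5, 7)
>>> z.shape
(37, 5, 5)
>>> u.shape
(31,)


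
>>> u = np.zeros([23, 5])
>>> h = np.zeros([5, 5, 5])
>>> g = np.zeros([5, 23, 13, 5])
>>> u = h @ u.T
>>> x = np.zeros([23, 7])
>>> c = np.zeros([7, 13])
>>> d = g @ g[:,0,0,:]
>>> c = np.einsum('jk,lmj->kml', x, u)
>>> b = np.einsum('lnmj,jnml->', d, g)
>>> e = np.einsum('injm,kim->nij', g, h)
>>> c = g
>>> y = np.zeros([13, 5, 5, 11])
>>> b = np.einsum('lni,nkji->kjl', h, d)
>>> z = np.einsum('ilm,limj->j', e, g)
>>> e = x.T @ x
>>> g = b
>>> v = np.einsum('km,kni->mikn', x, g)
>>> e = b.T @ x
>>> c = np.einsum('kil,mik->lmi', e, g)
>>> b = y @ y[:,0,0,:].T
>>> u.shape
(5, 5, 23)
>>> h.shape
(5, 5, 5)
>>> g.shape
(23, 13, 5)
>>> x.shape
(23, 7)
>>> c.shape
(7, 23, 13)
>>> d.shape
(5, 23, 13, 5)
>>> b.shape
(13, 5, 5, 13)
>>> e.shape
(5, 13, 7)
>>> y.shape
(13, 5, 5, 11)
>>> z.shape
(5,)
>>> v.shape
(7, 5, 23, 13)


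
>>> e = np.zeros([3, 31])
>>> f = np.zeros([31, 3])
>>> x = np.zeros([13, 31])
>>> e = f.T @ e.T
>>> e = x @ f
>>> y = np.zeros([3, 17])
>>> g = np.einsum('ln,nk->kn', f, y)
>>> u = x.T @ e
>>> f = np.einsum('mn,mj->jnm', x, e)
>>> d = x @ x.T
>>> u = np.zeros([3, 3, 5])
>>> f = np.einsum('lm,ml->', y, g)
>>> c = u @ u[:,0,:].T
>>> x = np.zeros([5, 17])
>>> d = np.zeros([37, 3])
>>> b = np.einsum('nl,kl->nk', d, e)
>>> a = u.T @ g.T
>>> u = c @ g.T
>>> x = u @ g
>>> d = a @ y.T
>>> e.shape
(13, 3)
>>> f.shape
()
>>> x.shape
(3, 3, 3)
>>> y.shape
(3, 17)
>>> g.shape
(17, 3)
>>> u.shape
(3, 3, 17)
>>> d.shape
(5, 3, 3)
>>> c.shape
(3, 3, 3)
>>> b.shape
(37, 13)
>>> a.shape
(5, 3, 17)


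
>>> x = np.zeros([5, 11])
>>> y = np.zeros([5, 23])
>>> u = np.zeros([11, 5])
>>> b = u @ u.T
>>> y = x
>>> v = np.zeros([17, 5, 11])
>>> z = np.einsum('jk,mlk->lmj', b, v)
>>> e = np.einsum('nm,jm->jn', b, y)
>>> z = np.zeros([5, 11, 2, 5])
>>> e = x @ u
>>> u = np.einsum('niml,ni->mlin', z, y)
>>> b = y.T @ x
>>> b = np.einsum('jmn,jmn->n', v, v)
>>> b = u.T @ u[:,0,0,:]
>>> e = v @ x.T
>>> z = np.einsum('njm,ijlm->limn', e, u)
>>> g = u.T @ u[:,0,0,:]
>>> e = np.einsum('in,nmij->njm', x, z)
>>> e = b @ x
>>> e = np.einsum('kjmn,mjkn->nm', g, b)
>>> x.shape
(5, 11)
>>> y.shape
(5, 11)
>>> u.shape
(2, 5, 11, 5)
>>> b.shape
(5, 11, 5, 5)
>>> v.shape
(17, 5, 11)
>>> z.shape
(11, 2, 5, 17)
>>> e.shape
(5, 5)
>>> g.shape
(5, 11, 5, 5)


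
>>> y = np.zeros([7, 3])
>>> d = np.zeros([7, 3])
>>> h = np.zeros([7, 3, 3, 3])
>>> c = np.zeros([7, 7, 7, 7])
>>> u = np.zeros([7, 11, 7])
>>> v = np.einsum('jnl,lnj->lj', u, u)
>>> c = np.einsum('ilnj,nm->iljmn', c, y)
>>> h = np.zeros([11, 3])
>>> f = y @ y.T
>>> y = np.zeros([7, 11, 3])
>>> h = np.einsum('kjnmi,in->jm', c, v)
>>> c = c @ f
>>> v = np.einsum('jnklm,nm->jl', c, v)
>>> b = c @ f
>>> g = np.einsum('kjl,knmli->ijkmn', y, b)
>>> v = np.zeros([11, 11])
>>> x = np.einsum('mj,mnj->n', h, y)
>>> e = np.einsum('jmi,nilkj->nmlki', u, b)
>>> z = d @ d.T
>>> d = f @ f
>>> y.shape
(7, 11, 3)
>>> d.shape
(7, 7)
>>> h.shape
(7, 3)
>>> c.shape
(7, 7, 7, 3, 7)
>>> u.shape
(7, 11, 7)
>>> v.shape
(11, 11)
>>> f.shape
(7, 7)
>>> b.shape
(7, 7, 7, 3, 7)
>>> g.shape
(7, 11, 7, 7, 7)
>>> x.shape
(11,)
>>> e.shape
(7, 11, 7, 3, 7)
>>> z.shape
(7, 7)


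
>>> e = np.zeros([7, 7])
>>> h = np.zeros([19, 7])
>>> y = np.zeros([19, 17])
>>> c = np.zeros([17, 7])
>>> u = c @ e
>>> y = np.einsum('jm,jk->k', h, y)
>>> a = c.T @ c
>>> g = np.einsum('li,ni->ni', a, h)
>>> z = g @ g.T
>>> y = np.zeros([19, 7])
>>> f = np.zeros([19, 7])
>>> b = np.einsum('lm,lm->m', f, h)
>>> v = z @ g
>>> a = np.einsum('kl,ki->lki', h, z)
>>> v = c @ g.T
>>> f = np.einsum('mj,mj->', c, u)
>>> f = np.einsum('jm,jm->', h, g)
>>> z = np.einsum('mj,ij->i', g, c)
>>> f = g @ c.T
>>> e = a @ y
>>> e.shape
(7, 19, 7)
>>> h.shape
(19, 7)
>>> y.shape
(19, 7)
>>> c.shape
(17, 7)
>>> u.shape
(17, 7)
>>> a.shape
(7, 19, 19)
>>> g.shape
(19, 7)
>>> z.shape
(17,)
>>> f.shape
(19, 17)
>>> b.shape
(7,)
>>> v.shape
(17, 19)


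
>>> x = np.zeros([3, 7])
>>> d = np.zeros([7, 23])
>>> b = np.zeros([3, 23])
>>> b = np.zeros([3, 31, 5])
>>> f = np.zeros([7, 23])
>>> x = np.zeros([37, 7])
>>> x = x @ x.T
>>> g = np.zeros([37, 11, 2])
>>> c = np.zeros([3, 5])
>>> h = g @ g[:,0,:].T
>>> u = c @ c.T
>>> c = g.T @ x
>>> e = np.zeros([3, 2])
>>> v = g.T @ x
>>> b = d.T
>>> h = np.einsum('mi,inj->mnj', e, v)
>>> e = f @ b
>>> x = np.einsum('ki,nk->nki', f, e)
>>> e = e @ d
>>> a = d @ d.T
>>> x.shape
(7, 7, 23)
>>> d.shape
(7, 23)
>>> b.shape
(23, 7)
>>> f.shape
(7, 23)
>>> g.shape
(37, 11, 2)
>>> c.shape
(2, 11, 37)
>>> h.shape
(3, 11, 37)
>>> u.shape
(3, 3)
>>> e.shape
(7, 23)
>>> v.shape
(2, 11, 37)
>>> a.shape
(7, 7)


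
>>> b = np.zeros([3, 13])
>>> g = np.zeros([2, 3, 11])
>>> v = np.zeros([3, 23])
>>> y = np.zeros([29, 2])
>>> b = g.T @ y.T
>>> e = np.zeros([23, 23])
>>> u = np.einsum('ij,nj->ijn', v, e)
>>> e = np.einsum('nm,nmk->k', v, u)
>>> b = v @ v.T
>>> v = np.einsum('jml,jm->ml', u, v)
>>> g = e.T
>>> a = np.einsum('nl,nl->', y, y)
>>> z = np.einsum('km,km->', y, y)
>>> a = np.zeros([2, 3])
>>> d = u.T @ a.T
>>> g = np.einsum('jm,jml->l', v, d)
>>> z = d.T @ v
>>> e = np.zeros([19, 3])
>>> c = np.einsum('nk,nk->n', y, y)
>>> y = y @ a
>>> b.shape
(3, 3)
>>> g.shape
(2,)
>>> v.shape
(23, 23)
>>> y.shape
(29, 3)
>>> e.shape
(19, 3)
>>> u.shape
(3, 23, 23)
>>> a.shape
(2, 3)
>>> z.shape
(2, 23, 23)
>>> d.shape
(23, 23, 2)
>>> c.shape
(29,)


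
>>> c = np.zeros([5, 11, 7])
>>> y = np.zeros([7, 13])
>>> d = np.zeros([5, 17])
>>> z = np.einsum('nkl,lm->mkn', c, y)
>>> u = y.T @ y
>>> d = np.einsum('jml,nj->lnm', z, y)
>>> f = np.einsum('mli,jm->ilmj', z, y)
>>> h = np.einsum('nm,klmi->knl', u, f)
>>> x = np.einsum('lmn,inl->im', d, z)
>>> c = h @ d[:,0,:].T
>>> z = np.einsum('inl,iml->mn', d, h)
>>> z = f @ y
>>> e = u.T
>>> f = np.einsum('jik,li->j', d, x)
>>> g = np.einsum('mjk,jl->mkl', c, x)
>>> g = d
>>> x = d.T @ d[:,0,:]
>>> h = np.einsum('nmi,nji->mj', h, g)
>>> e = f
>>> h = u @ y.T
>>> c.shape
(5, 13, 5)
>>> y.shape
(7, 13)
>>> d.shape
(5, 7, 11)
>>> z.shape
(5, 11, 13, 13)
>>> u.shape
(13, 13)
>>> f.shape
(5,)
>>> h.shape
(13, 7)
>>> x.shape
(11, 7, 11)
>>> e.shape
(5,)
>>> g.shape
(5, 7, 11)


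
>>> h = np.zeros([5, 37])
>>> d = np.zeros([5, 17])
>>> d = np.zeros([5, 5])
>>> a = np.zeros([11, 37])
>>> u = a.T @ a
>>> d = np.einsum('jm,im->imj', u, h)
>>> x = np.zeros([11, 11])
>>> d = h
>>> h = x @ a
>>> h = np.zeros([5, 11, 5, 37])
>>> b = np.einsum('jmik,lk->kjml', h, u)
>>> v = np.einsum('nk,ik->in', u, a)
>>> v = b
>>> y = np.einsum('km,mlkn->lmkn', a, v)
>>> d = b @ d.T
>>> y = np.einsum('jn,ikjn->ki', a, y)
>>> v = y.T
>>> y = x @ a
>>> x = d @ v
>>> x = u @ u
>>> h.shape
(5, 11, 5, 37)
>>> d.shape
(37, 5, 11, 5)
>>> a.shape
(11, 37)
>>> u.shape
(37, 37)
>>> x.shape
(37, 37)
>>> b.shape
(37, 5, 11, 37)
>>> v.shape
(5, 37)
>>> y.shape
(11, 37)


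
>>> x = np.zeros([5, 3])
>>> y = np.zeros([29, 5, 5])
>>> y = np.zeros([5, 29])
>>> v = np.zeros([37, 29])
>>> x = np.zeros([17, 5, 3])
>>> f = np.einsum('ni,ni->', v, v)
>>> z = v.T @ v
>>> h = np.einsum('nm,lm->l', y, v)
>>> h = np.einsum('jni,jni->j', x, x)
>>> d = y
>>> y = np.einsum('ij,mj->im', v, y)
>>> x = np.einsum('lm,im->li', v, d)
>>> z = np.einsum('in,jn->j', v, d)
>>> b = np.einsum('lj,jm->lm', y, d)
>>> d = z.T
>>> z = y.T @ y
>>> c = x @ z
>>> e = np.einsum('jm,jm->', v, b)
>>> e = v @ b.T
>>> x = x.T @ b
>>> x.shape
(5, 29)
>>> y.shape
(37, 5)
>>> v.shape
(37, 29)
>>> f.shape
()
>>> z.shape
(5, 5)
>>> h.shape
(17,)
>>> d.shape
(5,)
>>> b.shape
(37, 29)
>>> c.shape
(37, 5)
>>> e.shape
(37, 37)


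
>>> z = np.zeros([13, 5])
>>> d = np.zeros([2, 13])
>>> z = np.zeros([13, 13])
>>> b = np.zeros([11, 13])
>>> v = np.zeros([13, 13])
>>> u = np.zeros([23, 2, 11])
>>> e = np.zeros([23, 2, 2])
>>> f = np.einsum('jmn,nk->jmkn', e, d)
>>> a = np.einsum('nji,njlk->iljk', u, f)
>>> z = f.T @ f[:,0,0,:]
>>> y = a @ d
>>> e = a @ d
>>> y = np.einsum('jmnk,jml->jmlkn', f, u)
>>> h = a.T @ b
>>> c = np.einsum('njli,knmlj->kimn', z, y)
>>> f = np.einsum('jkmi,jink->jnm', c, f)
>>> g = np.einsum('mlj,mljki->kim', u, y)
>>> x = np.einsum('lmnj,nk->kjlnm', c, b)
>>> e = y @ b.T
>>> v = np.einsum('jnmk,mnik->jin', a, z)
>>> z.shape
(2, 13, 2, 2)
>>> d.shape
(2, 13)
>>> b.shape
(11, 13)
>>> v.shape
(11, 2, 13)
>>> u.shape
(23, 2, 11)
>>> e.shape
(23, 2, 11, 2, 11)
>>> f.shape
(23, 13, 11)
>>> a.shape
(11, 13, 2, 2)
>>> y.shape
(23, 2, 11, 2, 13)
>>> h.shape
(2, 2, 13, 13)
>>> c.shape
(23, 2, 11, 2)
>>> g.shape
(2, 13, 23)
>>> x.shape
(13, 2, 23, 11, 2)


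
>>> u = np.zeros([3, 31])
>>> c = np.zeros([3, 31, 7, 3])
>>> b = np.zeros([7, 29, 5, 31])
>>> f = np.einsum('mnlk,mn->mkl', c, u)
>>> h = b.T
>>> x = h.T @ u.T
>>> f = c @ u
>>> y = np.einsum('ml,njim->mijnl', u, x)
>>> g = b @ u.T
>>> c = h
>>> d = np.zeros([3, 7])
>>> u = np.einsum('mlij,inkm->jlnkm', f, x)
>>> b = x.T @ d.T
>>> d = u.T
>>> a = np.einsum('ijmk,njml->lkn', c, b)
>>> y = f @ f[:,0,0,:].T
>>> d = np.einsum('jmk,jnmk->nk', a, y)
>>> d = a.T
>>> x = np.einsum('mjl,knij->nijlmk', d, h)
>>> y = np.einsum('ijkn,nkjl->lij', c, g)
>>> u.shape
(31, 31, 29, 5, 3)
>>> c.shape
(31, 5, 29, 7)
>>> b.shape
(3, 5, 29, 3)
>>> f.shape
(3, 31, 7, 31)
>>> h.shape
(31, 5, 29, 7)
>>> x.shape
(5, 29, 7, 3, 3, 31)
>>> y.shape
(3, 31, 5)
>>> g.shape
(7, 29, 5, 3)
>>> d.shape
(3, 7, 3)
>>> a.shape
(3, 7, 3)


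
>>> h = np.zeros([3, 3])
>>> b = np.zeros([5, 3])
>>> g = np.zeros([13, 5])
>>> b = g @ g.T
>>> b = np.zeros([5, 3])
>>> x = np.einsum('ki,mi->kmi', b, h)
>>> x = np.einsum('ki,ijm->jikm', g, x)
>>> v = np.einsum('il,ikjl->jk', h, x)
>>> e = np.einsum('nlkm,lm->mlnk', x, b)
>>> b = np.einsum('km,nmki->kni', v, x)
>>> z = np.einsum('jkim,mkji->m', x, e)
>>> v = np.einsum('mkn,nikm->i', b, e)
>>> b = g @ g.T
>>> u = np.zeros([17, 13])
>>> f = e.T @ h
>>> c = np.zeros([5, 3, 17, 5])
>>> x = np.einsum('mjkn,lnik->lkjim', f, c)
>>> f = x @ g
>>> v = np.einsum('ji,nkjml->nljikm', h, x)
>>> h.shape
(3, 3)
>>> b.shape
(13, 13)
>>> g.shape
(13, 5)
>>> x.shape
(5, 5, 3, 17, 13)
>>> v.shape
(5, 13, 3, 3, 5, 17)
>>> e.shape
(3, 5, 3, 13)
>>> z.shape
(3,)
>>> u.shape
(17, 13)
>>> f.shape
(5, 5, 3, 17, 5)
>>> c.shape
(5, 3, 17, 5)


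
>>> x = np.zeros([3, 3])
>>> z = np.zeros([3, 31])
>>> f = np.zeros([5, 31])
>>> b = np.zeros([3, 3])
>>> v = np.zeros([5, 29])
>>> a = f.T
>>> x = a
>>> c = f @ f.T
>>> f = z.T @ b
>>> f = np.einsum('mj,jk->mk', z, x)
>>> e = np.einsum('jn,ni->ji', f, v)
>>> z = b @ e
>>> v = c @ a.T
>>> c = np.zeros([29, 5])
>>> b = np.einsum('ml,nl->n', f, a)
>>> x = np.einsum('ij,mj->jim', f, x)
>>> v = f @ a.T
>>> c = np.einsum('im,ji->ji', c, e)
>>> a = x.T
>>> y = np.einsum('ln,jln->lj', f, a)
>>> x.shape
(5, 3, 31)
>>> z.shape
(3, 29)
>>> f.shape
(3, 5)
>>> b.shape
(31,)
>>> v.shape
(3, 31)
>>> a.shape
(31, 3, 5)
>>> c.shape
(3, 29)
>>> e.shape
(3, 29)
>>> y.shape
(3, 31)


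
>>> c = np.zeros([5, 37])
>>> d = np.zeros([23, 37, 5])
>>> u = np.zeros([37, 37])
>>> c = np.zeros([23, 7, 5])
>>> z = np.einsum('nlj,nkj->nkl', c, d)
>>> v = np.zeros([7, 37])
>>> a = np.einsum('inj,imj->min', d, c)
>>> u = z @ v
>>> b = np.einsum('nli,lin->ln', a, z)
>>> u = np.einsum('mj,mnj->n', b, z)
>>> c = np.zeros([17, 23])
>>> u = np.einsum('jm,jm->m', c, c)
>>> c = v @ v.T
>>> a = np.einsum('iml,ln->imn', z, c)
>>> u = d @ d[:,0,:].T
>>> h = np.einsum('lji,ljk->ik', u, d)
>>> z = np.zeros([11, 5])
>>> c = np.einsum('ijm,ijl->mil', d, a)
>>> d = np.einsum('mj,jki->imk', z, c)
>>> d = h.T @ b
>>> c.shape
(5, 23, 7)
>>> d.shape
(5, 7)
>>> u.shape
(23, 37, 23)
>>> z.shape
(11, 5)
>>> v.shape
(7, 37)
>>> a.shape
(23, 37, 7)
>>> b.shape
(23, 7)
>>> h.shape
(23, 5)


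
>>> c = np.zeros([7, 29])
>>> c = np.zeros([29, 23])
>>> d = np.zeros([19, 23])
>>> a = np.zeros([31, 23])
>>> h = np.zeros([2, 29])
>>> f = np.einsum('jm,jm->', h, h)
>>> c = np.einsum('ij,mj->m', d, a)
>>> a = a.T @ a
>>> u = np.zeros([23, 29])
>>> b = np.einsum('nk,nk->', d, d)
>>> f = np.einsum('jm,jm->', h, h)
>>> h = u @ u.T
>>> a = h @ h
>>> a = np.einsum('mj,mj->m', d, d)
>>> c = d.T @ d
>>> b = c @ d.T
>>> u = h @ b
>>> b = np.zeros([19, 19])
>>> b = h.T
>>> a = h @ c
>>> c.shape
(23, 23)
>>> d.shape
(19, 23)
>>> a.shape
(23, 23)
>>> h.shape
(23, 23)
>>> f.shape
()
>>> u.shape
(23, 19)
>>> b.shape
(23, 23)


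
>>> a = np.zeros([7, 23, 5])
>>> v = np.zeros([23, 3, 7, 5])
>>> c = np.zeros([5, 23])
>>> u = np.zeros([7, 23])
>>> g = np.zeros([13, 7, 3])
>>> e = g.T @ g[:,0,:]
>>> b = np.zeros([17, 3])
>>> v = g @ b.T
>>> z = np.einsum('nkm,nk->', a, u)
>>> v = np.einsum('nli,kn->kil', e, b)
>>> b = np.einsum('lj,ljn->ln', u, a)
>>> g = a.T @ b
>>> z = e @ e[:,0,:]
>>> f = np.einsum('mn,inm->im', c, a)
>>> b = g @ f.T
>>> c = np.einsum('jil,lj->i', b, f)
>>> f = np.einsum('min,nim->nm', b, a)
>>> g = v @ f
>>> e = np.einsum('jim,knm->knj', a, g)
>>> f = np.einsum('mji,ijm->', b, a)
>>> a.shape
(7, 23, 5)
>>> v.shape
(17, 3, 7)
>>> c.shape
(23,)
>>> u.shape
(7, 23)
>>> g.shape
(17, 3, 5)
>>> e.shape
(17, 3, 7)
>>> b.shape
(5, 23, 7)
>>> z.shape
(3, 7, 3)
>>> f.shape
()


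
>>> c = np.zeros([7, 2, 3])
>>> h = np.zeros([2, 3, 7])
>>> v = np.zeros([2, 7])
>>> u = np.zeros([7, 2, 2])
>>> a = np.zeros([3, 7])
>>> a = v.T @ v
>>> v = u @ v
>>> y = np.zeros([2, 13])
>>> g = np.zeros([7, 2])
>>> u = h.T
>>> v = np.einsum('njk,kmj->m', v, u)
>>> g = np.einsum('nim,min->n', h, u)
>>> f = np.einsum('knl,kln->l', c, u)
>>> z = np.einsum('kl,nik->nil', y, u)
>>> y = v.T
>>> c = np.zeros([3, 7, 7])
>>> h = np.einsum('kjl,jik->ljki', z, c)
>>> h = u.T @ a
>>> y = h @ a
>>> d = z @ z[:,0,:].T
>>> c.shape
(3, 7, 7)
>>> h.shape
(2, 3, 7)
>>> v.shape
(3,)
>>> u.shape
(7, 3, 2)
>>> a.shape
(7, 7)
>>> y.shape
(2, 3, 7)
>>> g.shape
(2,)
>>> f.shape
(3,)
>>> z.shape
(7, 3, 13)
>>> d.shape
(7, 3, 7)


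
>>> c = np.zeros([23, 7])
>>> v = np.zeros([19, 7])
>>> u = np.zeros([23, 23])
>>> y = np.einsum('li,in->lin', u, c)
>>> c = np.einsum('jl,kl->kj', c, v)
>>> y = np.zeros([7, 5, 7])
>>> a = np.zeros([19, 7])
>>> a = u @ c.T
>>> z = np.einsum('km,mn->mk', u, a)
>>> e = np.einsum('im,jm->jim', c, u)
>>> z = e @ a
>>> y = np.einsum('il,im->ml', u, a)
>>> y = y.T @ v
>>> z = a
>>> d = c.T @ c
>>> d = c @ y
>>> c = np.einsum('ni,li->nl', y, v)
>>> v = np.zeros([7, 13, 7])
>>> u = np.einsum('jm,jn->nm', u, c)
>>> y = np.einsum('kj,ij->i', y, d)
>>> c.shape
(23, 19)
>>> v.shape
(7, 13, 7)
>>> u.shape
(19, 23)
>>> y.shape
(19,)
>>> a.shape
(23, 19)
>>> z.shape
(23, 19)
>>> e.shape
(23, 19, 23)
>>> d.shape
(19, 7)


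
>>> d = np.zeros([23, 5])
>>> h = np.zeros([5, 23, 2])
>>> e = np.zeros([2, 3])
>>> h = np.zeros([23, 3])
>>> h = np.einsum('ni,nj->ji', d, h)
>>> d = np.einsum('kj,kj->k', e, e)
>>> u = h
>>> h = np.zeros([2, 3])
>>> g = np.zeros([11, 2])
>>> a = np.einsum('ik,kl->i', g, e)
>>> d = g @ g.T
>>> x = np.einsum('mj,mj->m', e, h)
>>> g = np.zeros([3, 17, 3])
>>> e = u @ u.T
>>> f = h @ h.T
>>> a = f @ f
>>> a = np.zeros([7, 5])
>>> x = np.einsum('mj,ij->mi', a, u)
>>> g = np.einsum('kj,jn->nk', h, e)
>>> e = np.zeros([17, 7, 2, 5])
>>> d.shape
(11, 11)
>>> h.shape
(2, 3)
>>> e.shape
(17, 7, 2, 5)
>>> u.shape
(3, 5)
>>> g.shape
(3, 2)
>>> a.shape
(7, 5)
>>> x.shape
(7, 3)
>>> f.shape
(2, 2)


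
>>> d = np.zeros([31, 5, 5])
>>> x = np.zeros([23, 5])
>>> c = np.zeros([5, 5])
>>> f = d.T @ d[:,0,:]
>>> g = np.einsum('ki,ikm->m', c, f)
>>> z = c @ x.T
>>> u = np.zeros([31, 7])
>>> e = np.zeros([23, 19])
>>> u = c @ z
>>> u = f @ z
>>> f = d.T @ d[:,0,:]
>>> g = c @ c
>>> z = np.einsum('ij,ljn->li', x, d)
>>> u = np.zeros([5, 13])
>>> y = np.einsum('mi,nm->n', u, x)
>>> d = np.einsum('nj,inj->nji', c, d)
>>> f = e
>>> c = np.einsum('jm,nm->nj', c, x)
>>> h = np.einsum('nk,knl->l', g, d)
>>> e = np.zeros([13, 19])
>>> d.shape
(5, 5, 31)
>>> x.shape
(23, 5)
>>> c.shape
(23, 5)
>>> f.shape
(23, 19)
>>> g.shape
(5, 5)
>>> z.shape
(31, 23)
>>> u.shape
(5, 13)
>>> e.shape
(13, 19)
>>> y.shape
(23,)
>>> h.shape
(31,)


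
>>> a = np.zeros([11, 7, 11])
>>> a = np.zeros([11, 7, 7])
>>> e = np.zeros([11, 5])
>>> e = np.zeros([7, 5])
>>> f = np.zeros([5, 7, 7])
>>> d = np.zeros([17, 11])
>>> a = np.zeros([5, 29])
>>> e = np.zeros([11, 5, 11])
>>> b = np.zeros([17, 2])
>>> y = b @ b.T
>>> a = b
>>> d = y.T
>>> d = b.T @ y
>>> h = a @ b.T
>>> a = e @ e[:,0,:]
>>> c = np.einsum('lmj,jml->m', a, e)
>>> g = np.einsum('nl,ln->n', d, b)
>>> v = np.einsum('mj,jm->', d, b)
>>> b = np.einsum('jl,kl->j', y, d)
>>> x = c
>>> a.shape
(11, 5, 11)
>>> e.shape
(11, 5, 11)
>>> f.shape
(5, 7, 7)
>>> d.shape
(2, 17)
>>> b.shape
(17,)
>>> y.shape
(17, 17)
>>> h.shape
(17, 17)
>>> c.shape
(5,)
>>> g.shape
(2,)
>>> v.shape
()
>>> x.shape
(5,)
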